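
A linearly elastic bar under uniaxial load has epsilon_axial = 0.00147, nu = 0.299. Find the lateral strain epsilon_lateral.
Model: a linearly elastic bar under uniaxial load, so epsilon_lateral = -nu·epsilon_axial.
Substitute:
  epsilon_lateral = -(0.299 × 0.00147)
  epsilon_lateral = -0.0004395
Final answer: epsilon_lateral = -0.0004395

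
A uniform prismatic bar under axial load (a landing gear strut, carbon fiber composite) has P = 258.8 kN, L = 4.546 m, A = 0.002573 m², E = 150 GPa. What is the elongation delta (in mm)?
Model: a uniform prismatic bar under axial load, so delta = (P·L) / (A·E).
Convert to SI units:
  P = 258.8 kN = 258800 N
  E = 150 GPa = 1.5 × 10¹¹ Pa
Substitute:
  delta = (258800 × 4.546) / (0.002573 × (1.5 × 10¹¹))
  delta = 0.003048 m
Convert: delta = 0.003048 m = 3.048 mm
Final answer: delta = 3.048 mm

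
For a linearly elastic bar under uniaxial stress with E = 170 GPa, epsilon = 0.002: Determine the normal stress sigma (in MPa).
Model: a linearly elastic bar under uniaxial stress, so sigma = E·epsilon.
Convert to SI units:
  E = 170 GPa = 1.7 × 10¹¹ Pa
Substitute:
  sigma = (1.7 × 10¹¹) × 0.002
  sigma = 3.4 × 10⁸ Pa
Convert: sigma = 3.4 × 10⁸ Pa = 340 MPa
Final answer: sigma = 340 MPa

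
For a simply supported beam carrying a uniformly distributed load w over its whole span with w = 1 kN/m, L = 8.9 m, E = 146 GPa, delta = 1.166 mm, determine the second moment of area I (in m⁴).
Model: a simply supported beam carrying a uniformly distributed load w over its whole span, so delta = (5·w·L^4) / (384·E·I).
Solve for I: I = (5·w·L^4) / (384·delta·E).
Convert to SI units:
  w = 1 kN/m = 1000 N/m
  E = 146 GPa = 1.46 × 10¹¹ Pa
  delta = 1.166 mm = 0.001166 m
Substitute:
  I = (5 × 1000 × 8.9^4) / (384 × 0.001166 × (1.46 × 10¹¹))
  I = 0.0004799 m⁴
Final answer: I = 0.0004799 m⁴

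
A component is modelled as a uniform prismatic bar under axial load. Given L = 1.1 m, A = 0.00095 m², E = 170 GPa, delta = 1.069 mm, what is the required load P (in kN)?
Model: a uniform prismatic bar under axial load, so delta = (P·L) / (A·E).
Solve for P: P = (delta·A·E) / L.
Convert to SI units:
  E = 170 GPa = 1.7 × 10¹¹ Pa
  delta = 1.069 mm = 0.001069 m
Substitute:
  P = (0.001069 × 0.00095 × (1.7 × 10¹¹)) / 1.1
  P = 156900 N
Convert: P = 156900 N = 156.9 kN
Final answer: P = 156.9 kN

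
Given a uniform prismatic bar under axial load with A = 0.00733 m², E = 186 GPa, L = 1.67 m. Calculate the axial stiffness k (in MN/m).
Model: a uniform prismatic bar under axial load, so k = (A·E) / L.
Convert to SI units:
  E = 186 GPa = 1.86 × 10¹¹ Pa
Substitute:
  k = (0.00733 × (1.86 × 10¹¹)) / 1.67
  k = 8.164 × 10⁸ N/m
Convert: k = 8.164 × 10⁸ N/m = 816.4 MN/m
Final answer: k = 816.4 MN/m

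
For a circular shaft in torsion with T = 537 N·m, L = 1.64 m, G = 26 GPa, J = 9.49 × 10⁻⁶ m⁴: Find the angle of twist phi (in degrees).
Model: a circular shaft in torsion, so phi = (T·L) / (G·J).
Convert to SI units:
  G = 26 GPa = 2.6 × 10¹⁰ Pa
Substitute:
  phi = (537 × 1.64) / ((2.6 × 10¹⁰) × (9.49 × 10⁻⁶))
  phi = 0.003569 rad
Convert to degrees: phi = 0.003569 × 180/π = 0.2045°
Final answer: phi = 0.2045°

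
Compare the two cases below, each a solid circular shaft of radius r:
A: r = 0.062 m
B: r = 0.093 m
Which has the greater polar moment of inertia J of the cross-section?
Model: a solid circular shaft of radius r, so J = (π·r^4) / 2 (SI units).
  A: J = (π × 0.062^4) / 2 = 2.321 × 10⁻⁵ m⁴
  B: J = (π × 0.093^4) / 2 = 0.0001175 m⁴
0.0001175 m⁴ > 2.321 × 10⁻⁵ m⁴, so B is larger.
Final answer: B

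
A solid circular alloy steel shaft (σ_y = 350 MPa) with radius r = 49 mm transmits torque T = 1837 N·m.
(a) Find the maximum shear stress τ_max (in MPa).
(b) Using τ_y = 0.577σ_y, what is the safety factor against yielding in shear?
(a) For a solid circular shaft, τ_max = T·r/J with J = π·r^4/2, i.e. τ_max = 2·T / (π·r^3). Convert r = 49 mm = 0.049 m.
  τ_max = (2 × 1837) / (π × 0.049^3) = 9.94 × 10⁶ Pa = 9.94 MPa
(b) τ_y = 0.577 × 350 = 201.95 MPa
  SF = τ_y/τ_max = 201.95 / 9.94 = 20.32
Final answer: (a) τ_max = 9.94 MPa, (b) SF = 20.32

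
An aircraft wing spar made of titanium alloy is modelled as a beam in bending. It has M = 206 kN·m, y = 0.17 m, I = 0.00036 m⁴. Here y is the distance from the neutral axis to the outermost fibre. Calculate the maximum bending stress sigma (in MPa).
Model: a beam in bending, so sigma = (M·y) / I.
Convert to SI units:
  M = 206 kN·m = 206000 N·m
Substitute:
  sigma = (206000 × 0.17) / 0.00036
  sigma = 9.728 × 10⁷ Pa
Convert: sigma = 9.728 × 10⁷ Pa = 97.28 MPa
Final answer: sigma = 97.28 MPa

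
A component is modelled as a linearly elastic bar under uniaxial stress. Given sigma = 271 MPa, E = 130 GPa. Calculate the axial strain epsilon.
Model: a linearly elastic bar under uniaxial stress, so epsilon = sigma / E.
Convert to SI units:
  sigma = 271 MPa = 2.71 × 10⁸ Pa
  E = 130 GPa = 1.3 × 10¹¹ Pa
Substitute:
  epsilon = (2.71 × 10⁸) / (1.3 × 10¹¹)
  epsilon = 0.002085
Final answer: epsilon = 0.002085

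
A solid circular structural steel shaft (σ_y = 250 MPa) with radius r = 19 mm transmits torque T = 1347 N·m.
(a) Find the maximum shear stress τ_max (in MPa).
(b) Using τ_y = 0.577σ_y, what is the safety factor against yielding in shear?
(a) For a solid circular shaft, τ_max = T·r/J with J = π·r^4/2, i.e. τ_max = 2·T / (π·r^3). Convert r = 19 mm = 0.019 m.
  τ_max = (2 × 1347) / (π × 0.019^3) = 1.25 × 10⁸ Pa = 125 MPa
(b) τ_y = 0.577 × 250 = 144.25 MPa
  SF = τ_y/τ_max = 144.25 / 125 = 1.154
Final answer: (a) τ_max = 125 MPa, (b) SF = 1.154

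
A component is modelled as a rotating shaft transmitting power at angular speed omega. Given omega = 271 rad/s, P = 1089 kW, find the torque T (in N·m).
Model: a rotating shaft transmitting power at angular speed omega, so P = T·omega.
Solve for T: T = P / omega.
Convert to SI units:
  P = 1089 kW = 1.089 × 10⁶ W
Substitute:
  T = (1.089 × 10⁶) / 271
  T = 4018 N·m
Final answer: T = 4018 N·m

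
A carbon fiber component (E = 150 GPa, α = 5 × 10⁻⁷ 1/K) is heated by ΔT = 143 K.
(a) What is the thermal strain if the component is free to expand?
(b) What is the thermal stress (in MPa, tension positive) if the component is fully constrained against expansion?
(a) Free thermal strain ε_th = α·ΔT = (5 × 10⁻⁷) × 143 = 7.15 × 10⁻⁵
(b) Fully constrained, the expansion is suppressed, so σ = -E·α·ΔT. Convert E = 150 GPa = 1.5 × 10¹¹ Pa.
  σ = -(1.5 × 10¹¹) × (5 × 10⁻⁷) × 143 = -1.072 × 10⁷ Pa = -10.72 MPa (compressive)
Final answer: (a) ε_th = 7.15 × 10⁻⁵, (b) σ = -10.72 MPa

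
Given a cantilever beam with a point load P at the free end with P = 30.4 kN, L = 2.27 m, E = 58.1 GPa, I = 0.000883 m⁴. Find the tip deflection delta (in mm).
Model: a cantilever beam with a point load P at the free end, so delta = (P·L^3) / (3·E·I).
Convert to SI units:
  P = 30.4 kN = 30400 N
  E = 58.1 GPa = 5.81 × 10¹⁰ Pa
Substitute:
  delta = (30400 × 2.27^3) / (3 × (5.81 × 10¹⁰) × 0.000883)
  delta = 0.00231 m
Convert: delta = 0.00231 m = 2.31 mm
Final answer: delta = 2.31 mm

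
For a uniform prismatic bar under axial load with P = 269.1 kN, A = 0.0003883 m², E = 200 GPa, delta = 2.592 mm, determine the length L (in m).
Model: a uniform prismatic bar under axial load, so delta = (P·L) / (A·E).
Solve for L: L = (delta·A·E) / P.
Convert to SI units:
  P = 269.1 kN = 269100 N
  E = 200 GPa = 2 × 10¹¹ Pa
  delta = 2.592 mm = 0.002592 m
Substitute:
  L = (0.002592 × 0.0003883 × (2 × 10¹¹)) / 269100
  L = 0.748 m
Final answer: L = 0.748 m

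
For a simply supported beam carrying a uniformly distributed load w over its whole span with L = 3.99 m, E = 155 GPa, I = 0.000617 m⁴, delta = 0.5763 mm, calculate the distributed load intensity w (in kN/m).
Model: a simply supported beam carrying a uniformly distributed load w over its whole span, so delta = (5·w·L^4) / (384·E·I).
Solve for w: w = (384·delta·E·I) / (5·L^4).
Convert to SI units:
  E = 155 GPa = 1.55 × 10¹¹ Pa
  delta = 0.5763 mm = 0.0005763 m
Substitute:
  w = (384 × 0.0005763 × (1.55 × 10¹¹) × 0.000617) / (5 × 3.99^4)
  w = 16700 N/m
Convert: w = 16700 N/m = 16.7 kN/m
Final answer: w = 16.7 kN/m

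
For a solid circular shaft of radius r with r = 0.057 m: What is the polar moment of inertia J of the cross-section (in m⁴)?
Model: a solid circular shaft of radius r, so J = (π·r^4) / 2.
Substitute:
  J = (π × 0.057^4) / 2
  J = 1.658 × 10⁻⁵ m⁴
Final answer: J = 1.658 × 10⁻⁵ m⁴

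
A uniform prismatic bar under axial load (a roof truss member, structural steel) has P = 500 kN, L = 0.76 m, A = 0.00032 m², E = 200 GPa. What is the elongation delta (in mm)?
Model: a uniform prismatic bar under axial load, so delta = (P·L) / (A·E).
Convert to SI units:
  P = 500 kN = 500000 N
  E = 200 GPa = 2 × 10¹¹ Pa
Substitute:
  delta = (500000 × 0.76) / (0.00032 × (2 × 10¹¹))
  delta = 0.005937 m
Convert: delta = 0.005937 m = 5.937 mm
Final answer: delta = 5.937 mm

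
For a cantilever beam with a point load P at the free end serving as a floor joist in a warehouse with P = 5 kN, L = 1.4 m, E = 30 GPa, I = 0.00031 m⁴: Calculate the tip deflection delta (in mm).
Model: a cantilever beam with a point load P at the free end, so delta = (P·L^3) / (3·E·I).
Convert to SI units:
  P = 5 kN = 5000 N
  E = 30 GPa = 3 × 10¹⁰ Pa
Substitute:
  delta = (5000 × 1.4^3) / (3 × (3 × 10¹⁰) × 0.00031)
  delta = 0.0004918 m
Convert: delta = 0.0004918 m = 0.4918 mm
Final answer: delta = 0.4918 mm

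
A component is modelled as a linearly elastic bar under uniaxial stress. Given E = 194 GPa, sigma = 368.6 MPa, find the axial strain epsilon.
Model: a linearly elastic bar under uniaxial stress, so sigma = E·epsilon.
Solve for epsilon: epsilon = sigma / E.
Convert to SI units:
  E = 194 GPa = 1.94 × 10¹¹ Pa
  sigma = 368.6 MPa = 3.686 × 10⁸ Pa
Substitute:
  epsilon = (3.686 × 10⁸) / (1.94 × 10¹¹)
  epsilon = 0.0019
Final answer: epsilon = 0.0019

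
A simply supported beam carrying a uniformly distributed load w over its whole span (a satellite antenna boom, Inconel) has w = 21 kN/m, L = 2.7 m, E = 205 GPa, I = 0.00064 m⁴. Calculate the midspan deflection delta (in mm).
Model: a simply supported beam carrying a uniformly distributed load w over its whole span, so delta = (5·w·L^4) / (384·E·I).
Convert to SI units:
  w = 21 kN/m = 21000 N/m
  E = 205 GPa = 2.05 × 10¹¹ Pa
Substitute:
  delta = (5 × 21000 × 2.7^4) / (384 × (2.05 × 10¹¹) × 0.00064)
  delta = 0.0001108 m
Convert: delta = 0.0001108 m = 0.1108 mm
Final answer: delta = 0.1108 mm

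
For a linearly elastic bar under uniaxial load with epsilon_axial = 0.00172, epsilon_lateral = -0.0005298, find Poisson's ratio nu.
Model: a linearly elastic bar under uniaxial load, so epsilon_lateral = -nu·epsilon_axial.
Solve for nu: nu = -epsilon_lateral / epsilon_axial.
Substitute:
  nu = -(-0.0005298) / 0.00172
  nu = 0.308
Final answer: nu = 0.308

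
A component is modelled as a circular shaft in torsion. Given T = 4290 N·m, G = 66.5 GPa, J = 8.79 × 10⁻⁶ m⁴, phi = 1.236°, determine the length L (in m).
Model: a circular shaft in torsion, so phi = (T·L) / (G·J).
Solve for L: L = (phi·G·J) / T.
Convert to SI units:
  G = 66.5 GPa = 6.65 × 10¹⁰ Pa
  phi = 1.236° = 0.02157 rad
Substitute:
  L = (0.02157 × (6.65 × 10¹⁰) × (8.79 × 10⁻⁶)) / 4290
  L = 2.939 m
Final answer: L = 2.939 m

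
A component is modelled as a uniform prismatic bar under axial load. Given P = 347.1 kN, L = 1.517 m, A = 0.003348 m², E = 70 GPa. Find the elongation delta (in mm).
Model: a uniform prismatic bar under axial load, so delta = (P·L) / (A·E).
Convert to SI units:
  P = 347.1 kN = 347100 N
  E = 70 GPa = 7 × 10¹⁰ Pa
Substitute:
  delta = (347100 × 1.517) / (0.003348 × (7 × 10¹⁰))
  delta = 0.002247 m
Convert: delta = 0.002247 m = 2.247 mm
Final answer: delta = 2.247 mm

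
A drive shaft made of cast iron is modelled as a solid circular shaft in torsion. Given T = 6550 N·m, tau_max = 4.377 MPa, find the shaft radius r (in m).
Model: a solid circular shaft in torsion, so tau_max = (2·T) / (π·r^3).
Solve for r: r = ((2·T) / (π·tau_max))^(1/3).
Convert to SI units:
  tau_max = 4.377 MPa = 4.377 × 10⁶ Pa
Substitute:
  r = ((2 × 6550) / (π × (4.377 × 10⁶)))^(1/3)
  r = 0.0984 m
Final answer: r = 0.0984 m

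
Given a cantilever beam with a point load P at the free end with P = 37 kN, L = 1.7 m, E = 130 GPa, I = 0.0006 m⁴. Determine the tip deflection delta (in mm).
Model: a cantilever beam with a point load P at the free end, so delta = (P·L^3) / (3·E·I).
Convert to SI units:
  P = 37 kN = 37000 N
  E = 130 GPa = 1.3 × 10¹¹ Pa
Substitute:
  delta = (37000 × 1.7^3) / (3 × (1.3 × 10¹¹) × 0.0006)
  delta = 0.0007768 m
Convert: delta = 0.0007768 m = 0.7768 mm
Final answer: delta = 0.7768 mm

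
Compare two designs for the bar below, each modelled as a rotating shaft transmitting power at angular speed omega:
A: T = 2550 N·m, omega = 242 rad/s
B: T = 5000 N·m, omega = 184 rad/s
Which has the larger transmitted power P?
Model: a rotating shaft transmitting power at angular speed omega, so P = T·omega (SI units).
  A: P = 2550 × 242 = 617100 W = 617.1 kW
  B: P = 5000 × 184 = 920000 W = 920 kW
920 kW > 617.1 kW, so B is larger.
Final answer: B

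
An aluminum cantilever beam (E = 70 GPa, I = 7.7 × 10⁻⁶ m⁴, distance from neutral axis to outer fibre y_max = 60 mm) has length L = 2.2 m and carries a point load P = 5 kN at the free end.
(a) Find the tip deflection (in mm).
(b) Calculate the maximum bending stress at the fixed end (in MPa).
(a) Tip deflection of a cantilever with an end point load: δ = P·L^3 / (3·E·I). Convert P = 5 kN = 5000 N, E = 70 GPa = 7 × 10¹⁰ Pa.
  δ = (5000 × 2.2^3) / (3 × (7 × 10¹⁰) × (7.7 × 10⁻⁶)) = 0.03293 m = 32.93 mm
(b) Maximum bending moment at the fixed end: M = P·L = 5000 × 2.2 = 11000 N·m. Convert y_max = 60 mm = 0.06 m.
  σ = M·y_max / I = (11000 × 0.06) / (7.7 × 10⁻⁶) = 8.571 × 10⁷ Pa = 85.71 MPa
Final answer: (a) δ = 32.93 mm, (b) σ = 85.71 MPa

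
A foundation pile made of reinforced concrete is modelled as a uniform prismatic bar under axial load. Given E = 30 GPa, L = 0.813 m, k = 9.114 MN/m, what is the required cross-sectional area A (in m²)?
Model: a uniform prismatic bar under axial load, so k = (A·E) / L.
Solve for A: A = (k·L) / E.
Convert to SI units:
  E = 30 GPa = 3 × 10¹⁰ Pa
  k = 9.114 MN/m = 9.114 × 10⁶ N/m
Substitute:
  A = ((9.114 × 10⁶) × 0.813) / (3 × 10¹⁰)
  A = 0.000247 m²
Final answer: A = 0.000247 m²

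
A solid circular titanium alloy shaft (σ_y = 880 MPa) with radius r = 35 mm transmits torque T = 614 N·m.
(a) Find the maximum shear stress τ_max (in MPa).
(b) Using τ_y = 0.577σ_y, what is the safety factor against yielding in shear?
(a) For a solid circular shaft, τ_max = T·r/J with J = π·r^4/2, i.e. τ_max = 2·T / (π·r^3). Convert r = 35 mm = 0.035 m.
  τ_max = (2 × 614) / (π × 0.035^3) = 9.117 × 10⁶ Pa = 9.117 MPa
(b) τ_y = 0.577 × 880 = 507.76 MPa
  SF = τ_y/τ_max = 507.76 / 9.117 = 55.69
Final answer: (a) τ_max = 9.117 MPa, (b) SF = 55.69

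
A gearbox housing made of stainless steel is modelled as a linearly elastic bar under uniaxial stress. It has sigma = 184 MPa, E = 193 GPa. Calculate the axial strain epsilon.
Model: a linearly elastic bar under uniaxial stress, so epsilon = sigma / E.
Convert to SI units:
  sigma = 184 MPa = 1.84 × 10⁸ Pa
  E = 193 GPa = 1.93 × 10¹¹ Pa
Substitute:
  epsilon = (1.84 × 10⁸) / (1.93 × 10¹¹)
  epsilon = 0.0009534
Final answer: epsilon = 0.0009534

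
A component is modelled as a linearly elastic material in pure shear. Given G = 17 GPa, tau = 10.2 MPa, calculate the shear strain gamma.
Model: a linearly elastic material in pure shear, so tau = G·gamma.
Solve for gamma: gamma = tau / G.
Convert to SI units:
  G = 17 GPa = 1.7 × 10¹⁰ Pa
  tau = 10.2 MPa = 1.02 × 10⁷ Pa
Substitute:
  gamma = (1.02 × 10⁷) / (1.7 × 10¹⁰)
  gamma = 0.0006
Final answer: gamma = 0.0006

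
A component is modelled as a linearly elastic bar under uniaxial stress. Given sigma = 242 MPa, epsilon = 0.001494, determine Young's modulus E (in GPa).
Model: a linearly elastic bar under uniaxial stress, so epsilon = sigma / E.
Solve for E: E = sigma / epsilon.
Convert to SI units:
  sigma = 242 MPa = 2.42 × 10⁸ Pa
Substitute:
  E = (2.42 × 10⁸) / 0.001494
  E = 1.62 × 10¹¹ Pa
Convert: E = 1.62 × 10¹¹ Pa = 162 GPa
Final answer: E = 162 GPa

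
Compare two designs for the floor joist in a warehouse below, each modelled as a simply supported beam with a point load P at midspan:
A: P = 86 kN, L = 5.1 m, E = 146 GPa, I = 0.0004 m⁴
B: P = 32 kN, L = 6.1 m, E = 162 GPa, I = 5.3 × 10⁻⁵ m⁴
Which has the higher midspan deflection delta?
Model: a simply supported beam with a point load P at midspan, so delta = (P·L^3) / (48·E·I) (SI units).
  A: delta = (86000 × 5.1^3) / (48 × (1.46 × 10¹¹) × 0.0004) = 0.00407 m = 4.07 mm
  B: delta = (32000 × 6.1^3) / (48 × (1.62 × 10¹¹) × (5.3 × 10⁻⁵)) = 0.01762 m = 17.62 mm
17.62 mm > 4.07 mm, so B is larger.
Final answer: B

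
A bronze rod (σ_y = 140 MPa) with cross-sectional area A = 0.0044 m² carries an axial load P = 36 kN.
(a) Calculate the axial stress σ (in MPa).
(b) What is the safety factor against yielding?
(a) Axial stress σ = P/A. Convert P = 36 kN = 36000 N.
  σ = 36000 / 0.0044 = 8.182 × 10⁶ Pa = 8.182 MPa
(b) Safety factor SF = σ_y/σ = 140 / 8.182 = 17.11
Final answer: (a) σ = 8.182 MPa, (b) SF = 17.11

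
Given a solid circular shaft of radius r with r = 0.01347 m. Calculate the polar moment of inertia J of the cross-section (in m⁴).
Model: a solid circular shaft of radius r, so J = (π·r^4) / 2.
Substitute:
  J = (π × 0.01347^4) / 2
  J = 5.171 × 10⁻⁸ m⁴
Final answer: J = 5.171 × 10⁻⁸ m⁴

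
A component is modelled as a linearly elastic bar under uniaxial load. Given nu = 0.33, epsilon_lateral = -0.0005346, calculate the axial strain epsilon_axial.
Model: a linearly elastic bar under uniaxial load, so epsilon_lateral = -nu·epsilon_axial.
Solve for epsilon_axial: epsilon_axial = -epsilon_lateral / nu.
Substitute:
  epsilon_axial = -(-0.0005346) / 0.33
  epsilon_axial = 0.00162
Final answer: epsilon_axial = 0.00162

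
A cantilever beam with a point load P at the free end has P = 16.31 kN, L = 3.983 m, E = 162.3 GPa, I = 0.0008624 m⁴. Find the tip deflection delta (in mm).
Model: a cantilever beam with a point load P at the free end, so delta = (P·L^3) / (3·E·I).
Convert to SI units:
  P = 16.31 kN = 16310 N
  E = 162.3 GPa = 1.623 × 10¹¹ Pa
Substitute:
  delta = (16310 × 3.983^3) / (3 × (1.623 × 10¹¹) × 0.0008624)
  delta = 0.002454 m
Convert: delta = 0.002454 m = 2.454 mm
Final answer: delta = 2.454 mm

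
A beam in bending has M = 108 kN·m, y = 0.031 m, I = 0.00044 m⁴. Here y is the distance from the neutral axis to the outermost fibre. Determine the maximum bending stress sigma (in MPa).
Model: a beam in bending, so sigma = (M·y) / I.
Convert to SI units:
  M = 108 kN·m = 108000 N·m
Substitute:
  sigma = (108000 × 0.031) / 0.00044
  sigma = 7.609 × 10⁶ Pa
Convert: sigma = 7.609 × 10⁶ Pa = 7.609 MPa
Final answer: sigma = 7.609 MPa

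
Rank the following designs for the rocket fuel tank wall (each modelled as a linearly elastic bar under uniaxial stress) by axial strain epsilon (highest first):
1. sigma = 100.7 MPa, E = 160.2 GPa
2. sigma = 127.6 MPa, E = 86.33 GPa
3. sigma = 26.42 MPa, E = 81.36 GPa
Model: a linearly elastic bar under uniaxial stress, so epsilon = sigma / E (SI units).
  Case 1: epsilon = (1.007 × 10⁸) / (1.602 × 10¹¹) = 0.0006286
  Case 2: epsilon = (1.276 × 10⁸) / (8.633 × 10¹⁰) = 0.001478
  Case 3: epsilon = (2.642 × 10⁷) / (8.136 × 10¹⁰) = 0.0003247
Ordering: 0.001478 (case 2) > 0.0006286 (case 1) > 0.0003247 (case 3)
Final answer: 2, 1, 3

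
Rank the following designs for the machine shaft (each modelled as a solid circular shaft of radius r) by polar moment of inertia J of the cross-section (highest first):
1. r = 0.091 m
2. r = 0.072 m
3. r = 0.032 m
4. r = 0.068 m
Model: a solid circular shaft of radius r, so J = (π·r^4) / 2 (SI units).
  Case 1: J = (π × 0.091^4) / 2 = 0.0001077 m⁴
  Case 2: J = (π × 0.072^4) / 2 = 4.221 × 10⁻⁵ m⁴
  Case 3: J = (π × 0.032^4) / 2 = 1.647 × 10⁻⁶ m⁴
  Case 4: J = (π × 0.068^4) / 2 = 3.359 × 10⁻⁵ m⁴
Ordering: 0.0001077 m⁴ (case 1) > 4.221 × 10⁻⁵ m⁴ (case 2) > 3.359 × 10⁻⁵ m⁴ (case 4) > 1.647 × 10⁻⁶ m⁴ (case 3)
Final answer: 1, 2, 4, 3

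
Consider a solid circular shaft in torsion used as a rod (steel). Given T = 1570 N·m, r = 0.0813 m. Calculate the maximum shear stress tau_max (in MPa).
Model: a solid circular shaft in torsion, so tau_max = (2·T) / (π·r^3).
Substitute:
  tau_max = (2 × 1570) / (π × 0.0813^3)
  tau_max = 1.86 × 10⁶ Pa
Convert: tau_max = 1.86 × 10⁶ Pa = 1.86 MPa
Final answer: tau_max = 1.86 MPa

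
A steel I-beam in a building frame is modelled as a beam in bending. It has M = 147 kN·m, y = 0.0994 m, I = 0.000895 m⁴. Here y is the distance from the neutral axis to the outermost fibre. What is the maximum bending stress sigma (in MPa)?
Model: a beam in bending, so sigma = (M·y) / I.
Convert to SI units:
  M = 147 kN·m = 147000 N·m
Substitute:
  sigma = (147000 × 0.0994) / 0.000895
  sigma = 1.633 × 10⁷ Pa
Convert: sigma = 1.633 × 10⁷ Pa = 16.33 MPa
Final answer: sigma = 16.33 MPa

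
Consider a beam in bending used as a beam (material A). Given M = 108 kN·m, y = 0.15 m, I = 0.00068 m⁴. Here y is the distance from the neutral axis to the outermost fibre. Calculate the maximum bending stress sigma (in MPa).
Model: a beam in bending, so sigma = (M·y) / I.
Convert to SI units:
  M = 108 kN·m = 108000 N·m
Substitute:
  sigma = (108000 × 0.15) / 0.00068
  sigma = 2.382 × 10⁷ Pa
Convert: sigma = 2.382 × 10⁷ Pa = 23.82 MPa
Final answer: sigma = 23.82 MPa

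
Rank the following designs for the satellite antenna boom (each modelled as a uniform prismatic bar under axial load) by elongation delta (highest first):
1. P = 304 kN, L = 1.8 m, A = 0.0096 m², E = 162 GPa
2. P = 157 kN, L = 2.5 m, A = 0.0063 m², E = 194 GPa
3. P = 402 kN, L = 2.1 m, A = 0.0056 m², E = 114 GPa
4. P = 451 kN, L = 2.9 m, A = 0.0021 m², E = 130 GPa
Model: a uniform prismatic bar under axial load, so delta = (P·L) / (A·E) (SI units).
  Case 1: delta = (304000 × 1.8) / (0.0096 × (1.62 × 10¹¹)) = 0.0003519 m = 0.3519 mm
  Case 2: delta = (157000 × 2.5) / (0.0063 × (1.94 × 10¹¹)) = 0.0003211 m = 0.3211 mm
  Case 3: delta = (402000 × 2.1) / (0.0056 × (1.14 × 10¹¹)) = 0.001322 m = 1.322 mm
  Case 4: delta = (451000 × 2.9) / (0.0021 × (1.3 × 10¹¹)) = 0.004791 m = 4.791 mm
Ordering: 4.791 mm (case 4) > 1.322 mm (case 3) > 0.3519 mm (case 1) > 0.3211 mm (case 2)
Final answer: 4, 3, 1, 2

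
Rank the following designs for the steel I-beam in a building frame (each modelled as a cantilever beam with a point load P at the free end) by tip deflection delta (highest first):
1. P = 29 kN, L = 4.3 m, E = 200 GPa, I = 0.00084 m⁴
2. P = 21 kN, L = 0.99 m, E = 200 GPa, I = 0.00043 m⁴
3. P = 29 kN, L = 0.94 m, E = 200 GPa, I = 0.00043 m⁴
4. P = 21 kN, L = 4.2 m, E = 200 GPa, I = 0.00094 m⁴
Model: a cantilever beam with a point load P at the free end, so delta = (P·L^3) / (3·E·I) (SI units).
  Case 1: delta = (29000 × 4.3^3) / (3 × (2 × 10¹¹) × 0.00084) = 0.004575 m = 4.575 mm
  Case 2: delta = (21000 × 0.99^3) / (3 × (2 × 10¹¹) × 0.00043) = 7.898 × 10⁻⁵ m = 0.07898 mm
  Case 3: delta = (29000 × 0.94^3) / (3 × (2 × 10¹¹) × 0.00043) = 9.336 × 10⁻⁵ m = 0.09336 mm
  Case 4: delta = (21000 × 4.2^3) / (3 × (2 × 10¹¹) × 0.00094) = 0.002759 m = 2.759 mm
Ordering: 4.575 mm (case 1) > 2.759 mm (case 4) > 0.09336 mm (case 3) > 0.07898 mm (case 2)
Final answer: 1, 4, 3, 2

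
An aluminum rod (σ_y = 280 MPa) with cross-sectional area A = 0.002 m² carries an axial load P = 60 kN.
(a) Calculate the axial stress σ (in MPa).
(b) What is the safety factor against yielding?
(a) Axial stress σ = P/A. Convert P = 60 kN = 60000 N.
  σ = 60000 / 0.002 = 3 × 10⁷ Pa = 30 MPa
(b) Safety factor SF = σ_y/σ = 280 / 30 = 9.333
Final answer: (a) σ = 30 MPa, (b) SF = 9.333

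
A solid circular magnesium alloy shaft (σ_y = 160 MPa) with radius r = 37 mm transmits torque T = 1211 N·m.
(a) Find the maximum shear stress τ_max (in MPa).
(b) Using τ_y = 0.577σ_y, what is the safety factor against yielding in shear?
(a) For a solid circular shaft, τ_max = T·r/J with J = π·r^4/2, i.e. τ_max = 2·T / (π·r^3). Convert r = 37 mm = 0.037 m.
  τ_max = (2 × 1211) / (π × 0.037^3) = 1.522 × 10⁷ Pa = 15.22 MPa
(b) τ_y = 0.577 × 160 = 92.32 MPa
  SF = τ_y/τ_max = 92.32 / 15.22 = 6.066
Final answer: (a) τ_max = 15.22 MPa, (b) SF = 6.066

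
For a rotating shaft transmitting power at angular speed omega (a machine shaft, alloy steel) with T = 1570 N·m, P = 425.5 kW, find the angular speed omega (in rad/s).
Model: a rotating shaft transmitting power at angular speed omega, so P = T·omega.
Solve for omega: omega = P / T.
Convert to SI units:
  P = 425.5 kW = 425500 W
Substitute:
  omega = 425500 / 1570
  omega = 271 rad/s
Final answer: omega = 271 rad/s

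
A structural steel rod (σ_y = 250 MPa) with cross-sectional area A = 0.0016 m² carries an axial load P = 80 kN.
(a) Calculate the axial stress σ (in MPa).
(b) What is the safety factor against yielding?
(a) Axial stress σ = P/A. Convert P = 80 kN = 80000 N.
  σ = 80000 / 0.0016 = 5 × 10⁷ Pa = 50 MPa
(b) Safety factor SF = σ_y/σ = 250 / 50 = 5
Final answer: (a) σ = 50 MPa, (b) SF = 5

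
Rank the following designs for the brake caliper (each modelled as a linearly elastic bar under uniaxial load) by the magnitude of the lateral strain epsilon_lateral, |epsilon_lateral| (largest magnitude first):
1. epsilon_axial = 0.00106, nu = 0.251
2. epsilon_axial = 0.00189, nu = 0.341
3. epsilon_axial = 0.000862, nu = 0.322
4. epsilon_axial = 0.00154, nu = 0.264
Model: a linearly elastic bar under uniaxial load, so epsilon_lateral = -nu·epsilon_axial (SI units).
  Case 1: epsilon_lateral = -(0.251 × 0.00106) = -0.0002661
  Case 2: epsilon_lateral = -(0.341 × 0.00189) = -0.0006445
  Case 3: epsilon_lateral = -(0.322 × 0.000862) = -0.0002776
  Case 4: epsilon_lateral = -(0.264 × 0.00154) = -0.0004066
Ordering by |epsilon_lateral|: 0.0006445 (case 2) > 0.0004066 (case 4) > 0.0002776 (case 3) > 0.0002661 (case 1)
Final answer: 2, 4, 3, 1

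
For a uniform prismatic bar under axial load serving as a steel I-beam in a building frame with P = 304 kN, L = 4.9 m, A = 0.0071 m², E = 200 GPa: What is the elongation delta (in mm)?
Model: a uniform prismatic bar under axial load, so delta = (P·L) / (A·E).
Convert to SI units:
  P = 304 kN = 304000 N
  E = 200 GPa = 2 × 10¹¹ Pa
Substitute:
  delta = (304000 × 4.9) / (0.0071 × (2 × 10¹¹))
  delta = 0.001049 m
Convert: delta = 0.001049 m = 1.049 mm
Final answer: delta = 1.049 mm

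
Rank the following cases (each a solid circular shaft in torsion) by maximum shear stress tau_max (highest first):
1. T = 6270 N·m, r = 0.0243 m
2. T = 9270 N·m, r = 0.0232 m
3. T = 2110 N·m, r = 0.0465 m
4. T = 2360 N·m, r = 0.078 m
Model: a solid circular shaft in torsion, so tau_max = (2·T) / (π·r^3) (SI units).
  Case 1: tau_max = (2 × 6270) / (π × 0.0243^3) = 2.782 × 10⁸ Pa = 278.2 MPa
  Case 2: tau_max = (2 × 9270) / (π × 0.0232^3) = 4.726 × 10⁸ Pa = 472.6 MPa
  Case 3: tau_max = (2 × 2110) / (π × 0.0465^3) = 1.336 × 10⁷ Pa = 13.36 MPa
  Case 4: tau_max = (2 × 2360) / (π × 0.078^3) = 3.166 × 10⁶ Pa = 3.166 MPa
Ordering: 472.6 MPa (case 2) > 278.2 MPa (case 1) > 13.36 MPa (case 3) > 3.166 MPa (case 4)
Final answer: 2, 1, 3, 4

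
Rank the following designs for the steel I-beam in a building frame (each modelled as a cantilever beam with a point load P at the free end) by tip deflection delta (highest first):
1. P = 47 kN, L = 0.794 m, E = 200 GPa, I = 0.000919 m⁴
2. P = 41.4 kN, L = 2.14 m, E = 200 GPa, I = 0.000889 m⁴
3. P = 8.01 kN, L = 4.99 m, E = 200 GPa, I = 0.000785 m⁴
Model: a cantilever beam with a point load P at the free end, so delta = (P·L^3) / (3·E·I) (SI units).
  Case 1: delta = (47000 × 0.794^3) / (3 × (2 × 10¹¹) × 0.000919) = 4.267 × 10⁻⁵ m = 0.04267 mm
  Case 2: delta = (41400 × 2.14^3) / (3 × (2 × 10¹¹) × 0.000889) = 0.0007607 m = 0.7607 mm
  Case 3: delta = (8010 × 4.99^3) / (3 × (2 × 10¹¹) × 0.000785) = 0.002113 m = 2.113 mm
Ordering: 2.113 mm (case 3) > 0.7607 mm (case 2) > 0.04267 mm (case 1)
Final answer: 3, 2, 1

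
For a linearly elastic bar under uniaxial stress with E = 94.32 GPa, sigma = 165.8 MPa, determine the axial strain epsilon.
Model: a linearly elastic bar under uniaxial stress, so sigma = E·epsilon.
Solve for epsilon: epsilon = sigma / E.
Convert to SI units:
  E = 94.32 GPa = 9.432 × 10¹⁰ Pa
  sigma = 165.8 MPa = 1.658 × 10⁸ Pa
Substitute:
  epsilon = (1.658 × 10⁸) / (9.432 × 10¹⁰)
  epsilon = 0.001758
Final answer: epsilon = 0.001758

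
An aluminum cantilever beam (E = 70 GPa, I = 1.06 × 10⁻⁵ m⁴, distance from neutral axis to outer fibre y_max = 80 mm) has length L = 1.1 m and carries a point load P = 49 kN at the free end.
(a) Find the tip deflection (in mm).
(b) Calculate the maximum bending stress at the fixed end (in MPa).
(a) Tip deflection of a cantilever with an end point load: δ = P·L^3 / (3·E·I). Convert P = 49 kN = 49000 N, E = 70 GPa = 7 × 10¹⁰ Pa.
  δ = (49000 × 1.1^3) / (3 × (7 × 10¹⁰) × (1.06 × 10⁻⁵)) = 0.0293 m = 29.3 mm
(b) Maximum bending moment at the fixed end: M = P·L = 49000 × 1.1 = 53900 N·m. Convert y_max = 80 mm = 0.08 m.
  σ = M·y_max / I = (53900 × 0.08) / (1.06 × 10⁻⁵) = 4.068 × 10⁸ Pa = 406.8 MPa
Final answer: (a) δ = 29.3 mm, (b) σ = 406.8 MPa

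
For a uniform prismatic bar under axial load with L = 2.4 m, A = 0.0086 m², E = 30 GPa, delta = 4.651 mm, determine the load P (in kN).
Model: a uniform prismatic bar under axial load, so delta = (P·L) / (A·E).
Solve for P: P = (delta·A·E) / L.
Convert to SI units:
  E = 30 GPa = 3 × 10¹⁰ Pa
  delta = 4.651 mm = 0.004651 m
Substitute:
  P = (0.004651 × 0.0086 × (3 × 10¹⁰)) / 2.4
  P = 500000 N
Convert: P = 500000 N = 500 kN
Final answer: P = 500 kN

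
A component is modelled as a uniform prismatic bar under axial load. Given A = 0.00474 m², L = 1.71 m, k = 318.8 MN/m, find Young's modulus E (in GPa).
Model: a uniform prismatic bar under axial load, so k = (A·E) / L.
Solve for E: E = (k·L) / A.
Convert to SI units:
  k = 318.8 MN/m = 3.188 × 10⁸ N/m
Substitute:
  E = ((3.188 × 10⁸) × 1.71) / 0.00474
  E = 1.15 × 10¹¹ Pa
Convert: E = 1.15 × 10¹¹ Pa = 115 GPa
Final answer: E = 115 GPa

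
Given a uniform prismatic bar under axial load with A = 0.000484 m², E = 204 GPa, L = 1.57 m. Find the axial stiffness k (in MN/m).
Model: a uniform prismatic bar under axial load, so k = (A·E) / L.
Convert to SI units:
  E = 204 GPa = 2.04 × 10¹¹ Pa
Substitute:
  k = (0.000484 × (2.04 × 10¹¹)) / 1.57
  k = 6.289 × 10⁷ N/m
Convert: k = 6.289 × 10⁷ N/m = 62.89 MN/m
Final answer: k = 62.89 MN/m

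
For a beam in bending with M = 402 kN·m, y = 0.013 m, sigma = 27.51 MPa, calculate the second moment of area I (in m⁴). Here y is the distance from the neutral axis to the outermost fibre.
Model: a beam in bending, so sigma = (M·y) / I.
Solve for I: I = (M·y) / sigma.
Convert to SI units:
  M = 402 kN·m = 402000 N·m
  sigma = 27.51 MPa = 2.751 × 10⁷ Pa
Substitute:
  I = (402000 × 0.013) / (2.751 × 10⁷)
  I = 0.00019 m⁴
Final answer: I = 0.00019 m⁴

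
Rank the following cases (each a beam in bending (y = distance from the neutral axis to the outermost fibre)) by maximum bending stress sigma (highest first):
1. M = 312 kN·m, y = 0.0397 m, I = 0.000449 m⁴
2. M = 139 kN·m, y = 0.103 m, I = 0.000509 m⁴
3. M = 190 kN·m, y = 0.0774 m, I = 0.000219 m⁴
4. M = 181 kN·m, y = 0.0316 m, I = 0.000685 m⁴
Model: a beam in bending (y = distance from the neutral axis to the outermost fibre), so sigma = (M·y) / I (SI units).
  Case 1: sigma = (312000 × 0.0397) / 0.000449 = 2.759 × 10⁷ Pa = 27.59 MPa
  Case 2: sigma = (139000 × 0.103) / 0.000509 = 2.813 × 10⁷ Pa = 28.13 MPa
  Case 3: sigma = (190000 × 0.0774) / 0.000219 = 6.715 × 10⁷ Pa = 67.15 MPa
  Case 4: sigma = (181000 × 0.0316) / 0.000685 = 8.35 × 10⁶ Pa = 8.35 MPa
Ordering: 67.15 MPa (case 3) > 28.13 MPa (case 2) > 27.59 MPa (case 1) > 8.35 MPa (case 4)
Final answer: 3, 2, 1, 4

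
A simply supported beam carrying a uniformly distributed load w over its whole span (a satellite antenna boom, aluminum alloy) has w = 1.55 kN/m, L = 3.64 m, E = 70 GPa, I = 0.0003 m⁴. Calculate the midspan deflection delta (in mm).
Model: a simply supported beam carrying a uniformly distributed load w over its whole span, so delta = (5·w·L^4) / (384·E·I).
Convert to SI units:
  w = 1.55 kN/m = 1550 N/m
  E = 70 GPa = 7 × 10¹⁰ Pa
Substitute:
  delta = (5 × 1550 × 3.64^4) / (384 × (7 × 10¹⁰) × 0.0003)
  delta = 0.0001687 m
Convert: delta = 0.0001687 m = 0.1687 mm
Final answer: delta = 0.1687 mm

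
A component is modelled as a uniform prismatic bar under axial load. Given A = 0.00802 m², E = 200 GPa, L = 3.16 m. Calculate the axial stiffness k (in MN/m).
Model: a uniform prismatic bar under axial load, so k = (A·E) / L.
Convert to SI units:
  E = 200 GPa = 2 × 10¹¹ Pa
Substitute:
  k = (0.00802 × (2 × 10¹¹)) / 3.16
  k = 5.076 × 10⁸ N/m
Convert: k = 5.076 × 10⁸ N/m = 507.6 MN/m
Final answer: k = 507.6 MN/m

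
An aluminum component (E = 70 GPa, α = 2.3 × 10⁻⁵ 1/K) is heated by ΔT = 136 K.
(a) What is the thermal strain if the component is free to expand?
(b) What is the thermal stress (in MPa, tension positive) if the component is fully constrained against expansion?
(a) Free thermal strain ε_th = α·ΔT = (2.3 × 10⁻⁵) × 136 = 0.003128
(b) Fully constrained, the expansion is suppressed, so σ = -E·α·ΔT. Convert E = 70 GPa = 7 × 10¹⁰ Pa.
  σ = -(7 × 10¹⁰) × (2.3 × 10⁻⁵) × 136 = -2.19 × 10⁸ Pa = -219 MPa (compressive)
Final answer: (a) ε_th = 0.003128, (b) σ = -219 MPa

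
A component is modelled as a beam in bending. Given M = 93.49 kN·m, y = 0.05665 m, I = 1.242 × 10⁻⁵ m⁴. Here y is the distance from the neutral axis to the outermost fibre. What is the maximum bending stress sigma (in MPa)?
Model: a beam in bending, so sigma = (M·y) / I.
Convert to SI units:
  M = 93.49 kN·m = 93490 N·m
Substitute:
  sigma = (93490 × 0.05665) / (1.242 × 10⁻⁵)
  sigma = 4.264 × 10⁸ Pa
Convert: sigma = 4.264 × 10⁸ Pa = 426.4 MPa
Final answer: sigma = 426.4 MPa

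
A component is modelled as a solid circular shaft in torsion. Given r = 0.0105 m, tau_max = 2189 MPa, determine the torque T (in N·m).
Model: a solid circular shaft in torsion, so tau_max = (2·T) / (π·r^3).
Solve for T: T = (π·tau_max·r^3) / 2.
Convert to SI units:
  tau_max = 2189 MPa = 2.189 × 10⁹ Pa
Substitute:
  T = (π × (2.189 × 10⁹) × 0.0105^3) / 2
  T = 3980 N·m
Final answer: T = 3980 N·m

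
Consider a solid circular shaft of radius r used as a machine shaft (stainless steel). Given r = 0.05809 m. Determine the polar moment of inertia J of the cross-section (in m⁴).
Model: a solid circular shaft of radius r, so J = (π·r^4) / 2.
Substitute:
  J = (π × 0.05809^4) / 2
  J = 1.789 × 10⁻⁵ m⁴
Final answer: J = 1.789 × 10⁻⁵ m⁴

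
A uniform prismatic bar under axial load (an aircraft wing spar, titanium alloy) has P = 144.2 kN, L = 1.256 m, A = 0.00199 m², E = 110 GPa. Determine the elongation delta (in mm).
Model: a uniform prismatic bar under axial load, so delta = (P·L) / (A·E).
Convert to SI units:
  P = 144.2 kN = 144200 N
  E = 110 GPa = 1.1 × 10¹¹ Pa
Substitute:
  delta = (144200 × 1.256) / (0.00199 × (1.1 × 10¹¹))
  delta = 0.0008274 m
Convert: delta = 0.0008274 m = 0.8274 mm
Final answer: delta = 0.8274 mm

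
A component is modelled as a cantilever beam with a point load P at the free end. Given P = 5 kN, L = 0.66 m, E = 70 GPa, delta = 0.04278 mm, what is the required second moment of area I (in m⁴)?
Model: a cantilever beam with a point load P at the free end, so delta = (P·L^3) / (3·E·I).
Solve for I: I = (P·L^3) / (3·delta·E).
Convert to SI units:
  P = 5 kN = 5000 N
  E = 70 GPa = 7 × 10¹⁰ Pa
  delta = 0.04278 mm = 4.278 × 10⁻⁵ m
Substitute:
  I = (5000 × 0.66^3) / (3 × (4.278 × 10⁻⁵) × (7 × 10¹⁰))
  I = 0.00016 m⁴
Final answer: I = 0.00016 m⁴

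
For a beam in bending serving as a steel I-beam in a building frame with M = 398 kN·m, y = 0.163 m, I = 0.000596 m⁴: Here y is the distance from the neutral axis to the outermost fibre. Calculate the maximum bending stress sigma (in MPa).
Model: a beam in bending, so sigma = (M·y) / I.
Convert to SI units:
  M = 398 kN·m = 398000 N·m
Substitute:
  sigma = (398000 × 0.163) / 0.000596
  sigma = 1.088 × 10⁸ Pa
Convert: sigma = 1.088 × 10⁸ Pa = 108.8 MPa
Final answer: sigma = 108.8 MPa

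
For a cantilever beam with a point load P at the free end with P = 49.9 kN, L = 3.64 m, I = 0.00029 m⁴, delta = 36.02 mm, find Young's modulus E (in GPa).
Model: a cantilever beam with a point load P at the free end, so delta = (P·L^3) / (3·E·I).
Solve for E: E = (P·L^3) / (3·delta·I).
Convert to SI units:
  P = 49.9 kN = 49900 N
  delta = 36.02 mm = 0.03602 m
Substitute:
  E = (49900 × 3.64^3) / (3 × 0.03602 × 0.00029)
  E = 7.68 × 10¹⁰ Pa
Convert: E = 7.68 × 10¹⁰ Pa = 76.8 GPa
Final answer: E = 76.8 GPa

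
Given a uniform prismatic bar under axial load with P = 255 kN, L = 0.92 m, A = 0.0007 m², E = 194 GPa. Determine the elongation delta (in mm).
Model: a uniform prismatic bar under axial load, so delta = (P·L) / (A·E).
Convert to SI units:
  P = 255 kN = 255000 N
  E = 194 GPa = 1.94 × 10¹¹ Pa
Substitute:
  delta = (255000 × 0.92) / (0.0007 × (1.94 × 10¹¹))
  delta = 0.001728 m
Convert: delta = 0.001728 m = 1.728 mm
Final answer: delta = 1.728 mm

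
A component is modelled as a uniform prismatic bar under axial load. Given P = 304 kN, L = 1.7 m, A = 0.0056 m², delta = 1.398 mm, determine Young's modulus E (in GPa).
Model: a uniform prismatic bar under axial load, so delta = (P·L) / (A·E).
Solve for E: E = (P·L) / (delta·A).
Convert to SI units:
  P = 304 kN = 304000 N
  delta = 1.398 mm = 0.001398 m
Substitute:
  E = (304000 × 1.7) / (0.001398 × 0.0056)
  E = 6.601 × 10¹⁰ Pa
Convert: E = 6.601 × 10¹⁰ Pa = 66.01 GPa
Final answer: E = 66.01 GPa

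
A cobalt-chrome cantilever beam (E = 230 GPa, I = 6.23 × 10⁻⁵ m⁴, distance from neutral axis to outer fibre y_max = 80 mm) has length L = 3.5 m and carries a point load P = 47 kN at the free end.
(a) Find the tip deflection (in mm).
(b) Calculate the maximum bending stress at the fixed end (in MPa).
(a) Tip deflection of a cantilever with an end point load: δ = P·L^3 / (3·E·I). Convert P = 47 kN = 47000 N, E = 230 GPa = 2.3 × 10¹¹ Pa.
  δ = (47000 × 3.5^3) / (3 × (2.3 × 10¹¹) × (6.23 × 10⁻⁵)) = 0.04688 m = 46.88 mm
(b) Maximum bending moment at the fixed end: M = P·L = 47000 × 3.5 = 164500 N·m. Convert y_max = 80 mm = 0.08 m.
  σ = M·y_max / I = (164500 × 0.08) / (6.23 × 10⁻⁵) = 2.112 × 10⁸ Pa = 211.2 MPa
Final answer: (a) δ = 46.88 mm, (b) σ = 211.2 MPa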